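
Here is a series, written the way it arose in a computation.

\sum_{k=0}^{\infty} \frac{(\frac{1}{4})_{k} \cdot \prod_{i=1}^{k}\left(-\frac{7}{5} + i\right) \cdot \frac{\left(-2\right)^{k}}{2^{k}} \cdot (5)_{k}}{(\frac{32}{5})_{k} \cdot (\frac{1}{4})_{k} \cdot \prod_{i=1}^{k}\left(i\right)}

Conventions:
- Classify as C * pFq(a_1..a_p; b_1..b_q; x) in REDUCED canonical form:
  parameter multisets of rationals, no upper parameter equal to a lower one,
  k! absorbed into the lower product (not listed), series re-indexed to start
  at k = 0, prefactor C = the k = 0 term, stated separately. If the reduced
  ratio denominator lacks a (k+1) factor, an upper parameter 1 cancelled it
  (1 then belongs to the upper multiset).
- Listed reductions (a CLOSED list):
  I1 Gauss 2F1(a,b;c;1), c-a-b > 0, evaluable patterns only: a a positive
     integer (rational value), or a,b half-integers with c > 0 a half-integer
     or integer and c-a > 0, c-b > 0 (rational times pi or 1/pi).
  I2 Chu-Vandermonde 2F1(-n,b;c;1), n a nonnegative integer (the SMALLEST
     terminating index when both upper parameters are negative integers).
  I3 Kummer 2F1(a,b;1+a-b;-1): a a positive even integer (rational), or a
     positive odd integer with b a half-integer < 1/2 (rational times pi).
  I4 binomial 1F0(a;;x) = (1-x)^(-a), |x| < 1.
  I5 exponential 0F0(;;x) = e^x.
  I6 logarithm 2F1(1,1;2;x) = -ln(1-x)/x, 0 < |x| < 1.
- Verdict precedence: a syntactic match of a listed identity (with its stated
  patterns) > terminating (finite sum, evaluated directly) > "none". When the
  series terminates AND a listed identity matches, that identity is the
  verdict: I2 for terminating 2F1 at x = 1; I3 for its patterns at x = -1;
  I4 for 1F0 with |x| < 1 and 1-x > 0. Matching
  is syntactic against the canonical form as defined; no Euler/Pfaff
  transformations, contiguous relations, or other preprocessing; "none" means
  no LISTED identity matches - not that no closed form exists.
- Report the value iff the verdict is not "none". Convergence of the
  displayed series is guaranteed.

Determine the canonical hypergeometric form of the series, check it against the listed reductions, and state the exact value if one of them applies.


Reduced: x = -1, 2F1, upper = {-\frac{2}{5}, 5}, lower = {\frac{32}{5}}, C = 1. Verdict: none. No listed pattern accepts 2F1(-\frac{2}{5}, 5; \frac{32}{5}; -1).

The tell: with t_0 = 1, the product of the first k integers (prefactor 1) is k!.
Adjacent-term ratio: r(k) = -1 * (k-\frac{2}{5}) (k+5) / [(k+\frac{32}{5}) (k+1)] - rational; roots negated = parameters, x = -1, C = 1.


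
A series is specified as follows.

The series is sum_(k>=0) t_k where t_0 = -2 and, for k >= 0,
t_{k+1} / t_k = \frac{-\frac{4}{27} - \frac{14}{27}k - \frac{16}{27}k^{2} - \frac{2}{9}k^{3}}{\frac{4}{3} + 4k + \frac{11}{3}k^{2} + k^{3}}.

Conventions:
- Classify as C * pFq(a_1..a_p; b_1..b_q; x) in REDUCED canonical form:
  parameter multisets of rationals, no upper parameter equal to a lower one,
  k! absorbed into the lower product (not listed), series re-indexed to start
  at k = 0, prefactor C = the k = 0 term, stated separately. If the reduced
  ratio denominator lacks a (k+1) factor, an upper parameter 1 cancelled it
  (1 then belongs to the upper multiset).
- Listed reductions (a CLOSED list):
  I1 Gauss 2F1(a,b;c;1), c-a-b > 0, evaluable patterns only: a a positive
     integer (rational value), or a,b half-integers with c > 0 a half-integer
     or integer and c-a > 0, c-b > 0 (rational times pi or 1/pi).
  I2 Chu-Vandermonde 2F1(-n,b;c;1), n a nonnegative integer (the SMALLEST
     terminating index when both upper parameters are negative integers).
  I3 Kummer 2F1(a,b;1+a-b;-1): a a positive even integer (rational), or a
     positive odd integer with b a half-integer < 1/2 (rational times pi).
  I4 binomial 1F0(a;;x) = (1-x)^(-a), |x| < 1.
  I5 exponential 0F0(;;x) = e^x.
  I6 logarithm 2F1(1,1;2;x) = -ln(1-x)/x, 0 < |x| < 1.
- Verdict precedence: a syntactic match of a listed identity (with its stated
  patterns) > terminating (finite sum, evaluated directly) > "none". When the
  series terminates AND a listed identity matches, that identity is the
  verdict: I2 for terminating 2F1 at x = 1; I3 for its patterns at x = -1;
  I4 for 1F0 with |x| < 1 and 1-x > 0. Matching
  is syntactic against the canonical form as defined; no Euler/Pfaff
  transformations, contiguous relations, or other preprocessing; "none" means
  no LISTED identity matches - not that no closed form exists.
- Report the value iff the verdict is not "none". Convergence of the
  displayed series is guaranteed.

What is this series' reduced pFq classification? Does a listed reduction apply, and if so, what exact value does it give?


With C = -2: the canonical form is 2F1(1, 1; 2; -\frac{2}{9}). Verdict: the logarithmic series (I6) fires (the logarithm: parameters (1,1;2), x = -\frac{2}{9}). Hence: \left(-9\right) \cdot \ln\left(\frac{11}{9}\right).

Structural cue: t_0 = -2 here, and the expanded ratio factors over Q; C = -2, x = -2/9, roots give parameters.
Consecutive-term ratio: r(k) = -\frac{2}{9} * (k+1) (k+1) / [(k+2) (k+1)] - rational; roots negated = parameters, x = -\frac{2}{9}, C = -2.


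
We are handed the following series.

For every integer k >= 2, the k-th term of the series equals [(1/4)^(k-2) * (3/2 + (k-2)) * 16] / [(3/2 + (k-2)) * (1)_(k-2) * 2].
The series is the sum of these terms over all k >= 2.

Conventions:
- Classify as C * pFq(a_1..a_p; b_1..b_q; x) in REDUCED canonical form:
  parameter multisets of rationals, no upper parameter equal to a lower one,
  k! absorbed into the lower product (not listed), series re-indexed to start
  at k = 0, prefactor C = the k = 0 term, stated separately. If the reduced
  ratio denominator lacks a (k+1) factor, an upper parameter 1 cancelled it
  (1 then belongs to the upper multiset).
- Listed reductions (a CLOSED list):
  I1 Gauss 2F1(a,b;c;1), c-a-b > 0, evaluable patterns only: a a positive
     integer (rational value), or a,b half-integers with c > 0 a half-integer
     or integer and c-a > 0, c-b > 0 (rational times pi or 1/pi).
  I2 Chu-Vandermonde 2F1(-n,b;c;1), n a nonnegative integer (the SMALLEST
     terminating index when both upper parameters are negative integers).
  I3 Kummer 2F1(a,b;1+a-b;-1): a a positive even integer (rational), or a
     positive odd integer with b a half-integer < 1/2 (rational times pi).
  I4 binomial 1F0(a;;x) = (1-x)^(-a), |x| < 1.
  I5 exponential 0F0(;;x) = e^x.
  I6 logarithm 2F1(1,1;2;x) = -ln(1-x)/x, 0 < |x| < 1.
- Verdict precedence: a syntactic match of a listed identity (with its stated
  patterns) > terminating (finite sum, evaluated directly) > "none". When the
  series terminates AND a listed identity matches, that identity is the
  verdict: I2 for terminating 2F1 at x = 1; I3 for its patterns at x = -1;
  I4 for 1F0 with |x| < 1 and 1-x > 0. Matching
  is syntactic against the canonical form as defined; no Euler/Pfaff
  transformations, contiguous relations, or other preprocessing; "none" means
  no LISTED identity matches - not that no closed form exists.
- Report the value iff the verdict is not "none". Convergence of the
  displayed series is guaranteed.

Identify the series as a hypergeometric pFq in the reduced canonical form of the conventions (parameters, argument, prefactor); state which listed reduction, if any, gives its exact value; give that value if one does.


The series (x = 1/4) is 0F0: upper {-}, lower {-}, prefactor 8. Verdict: this is the exponential series (I5) (the 0F0 exponential series at x = 1/4). Its exact value is 8 * e^(1/4).

The tell: t_0 being 8, (1)_k (prefactor 8) is k! itself.
Consecutive-term ratio: r(k) = (1/4) * 1 / [(k+1)] - poly over poly, x = (1/4) from leading terms; C = 8 at k = 0.


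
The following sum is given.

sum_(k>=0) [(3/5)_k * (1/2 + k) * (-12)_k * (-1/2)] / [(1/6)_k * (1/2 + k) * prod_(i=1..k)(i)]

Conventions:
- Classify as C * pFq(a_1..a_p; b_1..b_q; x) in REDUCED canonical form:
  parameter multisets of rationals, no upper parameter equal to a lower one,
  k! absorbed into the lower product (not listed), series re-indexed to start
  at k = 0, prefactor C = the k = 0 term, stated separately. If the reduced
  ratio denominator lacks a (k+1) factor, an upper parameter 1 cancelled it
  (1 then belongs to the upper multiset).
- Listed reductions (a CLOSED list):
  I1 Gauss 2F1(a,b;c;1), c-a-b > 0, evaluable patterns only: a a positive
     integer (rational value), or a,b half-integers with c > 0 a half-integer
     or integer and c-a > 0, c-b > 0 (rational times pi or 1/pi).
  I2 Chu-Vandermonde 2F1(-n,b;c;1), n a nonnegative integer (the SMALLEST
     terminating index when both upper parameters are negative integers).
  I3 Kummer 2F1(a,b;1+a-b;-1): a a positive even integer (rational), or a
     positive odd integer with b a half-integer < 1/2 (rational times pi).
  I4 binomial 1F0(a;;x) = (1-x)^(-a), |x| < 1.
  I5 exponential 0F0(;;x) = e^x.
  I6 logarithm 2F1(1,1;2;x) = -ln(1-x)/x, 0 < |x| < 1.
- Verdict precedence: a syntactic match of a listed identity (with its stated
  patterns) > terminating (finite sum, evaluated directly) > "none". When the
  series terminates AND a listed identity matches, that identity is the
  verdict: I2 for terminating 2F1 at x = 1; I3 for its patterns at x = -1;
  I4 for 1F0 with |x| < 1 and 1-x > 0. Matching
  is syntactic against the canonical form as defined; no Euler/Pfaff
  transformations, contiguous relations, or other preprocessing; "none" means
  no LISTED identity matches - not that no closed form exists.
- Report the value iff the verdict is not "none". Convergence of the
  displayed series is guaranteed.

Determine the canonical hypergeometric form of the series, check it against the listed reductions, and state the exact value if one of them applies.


Canonical form: C = -1/2 times 2F1 with upper {-12, 3/5}, lower {1/6}, x = 1. Verdict: this is Chu-Vandermonde (I2) (terminating 2F1 at x = 1 with n = 12, b = 3/5, c = 1/6). Value: 292170202075132219897/1636319903015136718750.

Key step: t_0 being -1/2, the product of the first k integers (prefactor -1/2) is k!.
Term ratio: r(k) = 1 * (k-12) (k+3/5) / [(k+1/6) (k+1)] ; factor over Q: parameters, x = 1, and C = -1/2.


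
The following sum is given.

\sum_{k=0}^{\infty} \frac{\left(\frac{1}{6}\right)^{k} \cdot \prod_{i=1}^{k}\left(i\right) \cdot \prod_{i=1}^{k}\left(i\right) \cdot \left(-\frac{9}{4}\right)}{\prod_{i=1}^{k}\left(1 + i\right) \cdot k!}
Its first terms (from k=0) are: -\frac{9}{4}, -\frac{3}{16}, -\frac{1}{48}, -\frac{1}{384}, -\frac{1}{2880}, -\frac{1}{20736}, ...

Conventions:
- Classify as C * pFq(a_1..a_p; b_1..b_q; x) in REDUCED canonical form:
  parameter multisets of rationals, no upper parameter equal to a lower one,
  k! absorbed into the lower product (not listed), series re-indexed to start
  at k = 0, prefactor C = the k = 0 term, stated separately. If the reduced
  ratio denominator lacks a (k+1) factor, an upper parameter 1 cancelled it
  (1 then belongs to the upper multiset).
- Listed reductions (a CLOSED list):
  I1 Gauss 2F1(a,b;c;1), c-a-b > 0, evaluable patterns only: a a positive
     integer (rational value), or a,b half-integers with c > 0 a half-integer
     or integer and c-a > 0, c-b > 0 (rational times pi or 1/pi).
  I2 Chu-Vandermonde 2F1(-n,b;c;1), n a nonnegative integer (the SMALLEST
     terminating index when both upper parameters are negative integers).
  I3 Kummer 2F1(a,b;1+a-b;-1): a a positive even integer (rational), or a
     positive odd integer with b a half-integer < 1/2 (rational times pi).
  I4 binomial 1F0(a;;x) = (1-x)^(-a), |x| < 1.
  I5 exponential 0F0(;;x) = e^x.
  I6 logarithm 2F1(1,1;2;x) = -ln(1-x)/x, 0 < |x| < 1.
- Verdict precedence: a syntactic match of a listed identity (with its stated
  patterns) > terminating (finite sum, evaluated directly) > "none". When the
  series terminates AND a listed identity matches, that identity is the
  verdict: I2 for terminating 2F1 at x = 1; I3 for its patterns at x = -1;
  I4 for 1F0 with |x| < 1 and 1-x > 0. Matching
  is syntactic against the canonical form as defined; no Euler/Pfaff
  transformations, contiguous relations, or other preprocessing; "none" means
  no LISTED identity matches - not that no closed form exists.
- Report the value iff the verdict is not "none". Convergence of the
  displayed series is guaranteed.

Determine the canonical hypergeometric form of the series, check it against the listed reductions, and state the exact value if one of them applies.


Reduced: x = \frac{1}{6}, 2F1, upper = {1, 1}, lower = {2}, C = -\frac{9}{4}. Verdict at x = \frac{1}{6}: logarithm (I6) matches (the logarithm: parameters (1,1;2), x = \frac{1}{6}). Exact value: \frac{27}{2} \cdot \ln\left(\frac{5}{6}\right).

Structural cue: t_0 being -\frac{9}{4}, the running product (C = -9/4, x = 1/6) telescopes to a rising factorial.
Adjacent-term ratio: r(k) = \frac{1}{6} * (k+1) (k+1) / [(k+2) (k+1)] - rational in k, leading ratio \frac{1}{6}; with t_0 = -\frac{9}{4}, classification follows.


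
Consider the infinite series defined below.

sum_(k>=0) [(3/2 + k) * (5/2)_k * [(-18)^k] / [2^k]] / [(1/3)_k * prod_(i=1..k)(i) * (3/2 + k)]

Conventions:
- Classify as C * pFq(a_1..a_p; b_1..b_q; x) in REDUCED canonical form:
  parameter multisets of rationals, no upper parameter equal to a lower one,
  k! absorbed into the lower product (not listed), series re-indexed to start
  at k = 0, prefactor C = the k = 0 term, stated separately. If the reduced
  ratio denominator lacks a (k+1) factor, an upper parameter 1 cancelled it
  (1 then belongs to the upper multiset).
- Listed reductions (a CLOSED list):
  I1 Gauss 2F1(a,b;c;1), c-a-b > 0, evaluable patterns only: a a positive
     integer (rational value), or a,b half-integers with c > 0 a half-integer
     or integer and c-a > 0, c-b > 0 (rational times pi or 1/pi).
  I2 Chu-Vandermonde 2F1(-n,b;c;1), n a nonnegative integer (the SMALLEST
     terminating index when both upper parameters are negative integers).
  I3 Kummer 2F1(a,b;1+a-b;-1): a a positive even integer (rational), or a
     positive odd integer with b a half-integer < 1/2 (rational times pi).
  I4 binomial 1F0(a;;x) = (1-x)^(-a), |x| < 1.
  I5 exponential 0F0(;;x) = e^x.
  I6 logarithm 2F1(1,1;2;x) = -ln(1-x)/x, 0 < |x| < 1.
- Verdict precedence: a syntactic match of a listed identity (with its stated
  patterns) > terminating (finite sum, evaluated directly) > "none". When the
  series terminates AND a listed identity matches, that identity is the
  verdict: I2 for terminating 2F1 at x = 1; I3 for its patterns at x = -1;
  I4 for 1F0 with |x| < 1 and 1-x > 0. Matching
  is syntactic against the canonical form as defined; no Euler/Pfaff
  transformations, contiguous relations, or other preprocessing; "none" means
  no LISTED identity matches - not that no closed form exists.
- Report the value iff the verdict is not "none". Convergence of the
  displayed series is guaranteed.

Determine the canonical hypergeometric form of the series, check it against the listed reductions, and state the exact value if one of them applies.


This is 1 * 1F1(5/2; 1/3; -9) in reduced canonical form. Verdict: none. No listed pattern accepts 1F1(5/2; 1/3; -9).

Key step: from the first term 1: striking the common factor k + 3/2 reduces the term (C = 1).
Consecutive-term ratio: r(k) = (-9) * (k+5/2) / [(k+1/3) (k+1)] - rational; roots negated = parameters, x = (-9), C = 1.


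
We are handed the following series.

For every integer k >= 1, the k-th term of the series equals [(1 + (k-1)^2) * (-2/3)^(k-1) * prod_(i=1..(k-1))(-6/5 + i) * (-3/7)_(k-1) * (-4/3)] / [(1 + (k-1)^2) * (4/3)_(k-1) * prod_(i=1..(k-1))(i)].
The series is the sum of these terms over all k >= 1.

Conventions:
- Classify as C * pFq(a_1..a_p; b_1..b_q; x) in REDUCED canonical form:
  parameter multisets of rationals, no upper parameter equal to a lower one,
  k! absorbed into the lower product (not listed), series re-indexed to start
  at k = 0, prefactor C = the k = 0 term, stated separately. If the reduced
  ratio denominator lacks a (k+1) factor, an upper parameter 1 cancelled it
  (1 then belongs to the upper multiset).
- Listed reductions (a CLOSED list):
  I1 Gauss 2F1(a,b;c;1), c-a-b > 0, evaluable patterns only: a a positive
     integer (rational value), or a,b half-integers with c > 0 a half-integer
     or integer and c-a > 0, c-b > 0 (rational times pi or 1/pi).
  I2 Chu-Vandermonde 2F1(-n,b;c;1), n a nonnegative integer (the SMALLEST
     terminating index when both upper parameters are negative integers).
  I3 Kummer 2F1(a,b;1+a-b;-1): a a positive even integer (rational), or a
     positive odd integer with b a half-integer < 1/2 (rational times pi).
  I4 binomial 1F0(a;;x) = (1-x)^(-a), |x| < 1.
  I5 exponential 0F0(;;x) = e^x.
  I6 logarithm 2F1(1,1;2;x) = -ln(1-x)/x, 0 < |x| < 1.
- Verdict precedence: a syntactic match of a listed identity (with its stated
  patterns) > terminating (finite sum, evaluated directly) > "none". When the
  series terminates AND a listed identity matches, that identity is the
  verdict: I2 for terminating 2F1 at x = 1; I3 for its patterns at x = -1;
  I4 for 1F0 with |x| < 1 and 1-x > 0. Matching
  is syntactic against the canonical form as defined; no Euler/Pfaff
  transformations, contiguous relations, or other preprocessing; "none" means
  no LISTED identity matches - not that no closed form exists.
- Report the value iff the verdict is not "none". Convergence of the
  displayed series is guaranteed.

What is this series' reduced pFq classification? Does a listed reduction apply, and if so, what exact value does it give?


The series (x = -2/3) is 2F1: upper {-3/7, -1/5}, lower {4/3}, prefactor -4/3. Verdict: none (x = -2/3): each listed identity misses the multisets {-3/7, -1/5} ; {4/3}.

Key step: x = (-2/3) and the running product (prefactor -4/3) telescopes to a rising factorial.
Step ratio: r(k) = (-2/3) * (k-3/7) (k-1/5) / [(k+4/3) (k+1)] - rational in k, leading ratio (-2/3); with t_0 = -4/3, classification follows.


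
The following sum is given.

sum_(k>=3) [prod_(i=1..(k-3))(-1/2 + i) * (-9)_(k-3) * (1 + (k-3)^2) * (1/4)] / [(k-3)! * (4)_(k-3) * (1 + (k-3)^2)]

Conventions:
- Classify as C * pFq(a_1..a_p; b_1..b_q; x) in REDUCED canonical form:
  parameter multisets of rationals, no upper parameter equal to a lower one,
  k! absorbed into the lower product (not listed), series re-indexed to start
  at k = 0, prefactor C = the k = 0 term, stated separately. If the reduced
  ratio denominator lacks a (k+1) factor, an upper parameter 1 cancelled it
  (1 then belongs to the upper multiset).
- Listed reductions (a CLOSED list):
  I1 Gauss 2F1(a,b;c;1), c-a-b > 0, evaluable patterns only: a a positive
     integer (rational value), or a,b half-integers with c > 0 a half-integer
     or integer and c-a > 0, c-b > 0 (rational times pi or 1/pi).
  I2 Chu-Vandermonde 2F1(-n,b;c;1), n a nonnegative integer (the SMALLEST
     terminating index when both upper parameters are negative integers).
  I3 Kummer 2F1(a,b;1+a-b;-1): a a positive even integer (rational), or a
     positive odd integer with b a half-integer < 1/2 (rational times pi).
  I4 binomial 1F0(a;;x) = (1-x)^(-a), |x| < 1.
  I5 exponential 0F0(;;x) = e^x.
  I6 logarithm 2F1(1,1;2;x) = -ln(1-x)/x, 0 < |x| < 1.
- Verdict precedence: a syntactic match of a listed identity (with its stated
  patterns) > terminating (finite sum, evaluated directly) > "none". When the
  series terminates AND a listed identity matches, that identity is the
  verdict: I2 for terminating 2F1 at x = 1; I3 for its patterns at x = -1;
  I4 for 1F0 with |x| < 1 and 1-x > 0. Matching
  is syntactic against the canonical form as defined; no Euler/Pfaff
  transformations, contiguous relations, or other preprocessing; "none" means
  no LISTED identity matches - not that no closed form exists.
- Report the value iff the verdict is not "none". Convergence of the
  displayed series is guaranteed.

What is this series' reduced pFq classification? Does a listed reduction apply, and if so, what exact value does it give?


Classification (C = 1/4): 2F1 with upper {-9, 1/2}, lower {4}, argument x = 1. Verdict (x = 1): Chu-Vandermonde (I2) applies (terminating 2F1 at x = 1 with n = 9, b = 1/2, c = 4). Its exact value is 676039/5242880.

Key step: t_0 = 1/4 here, and the factor k^2 + 1 cancels (top and bottom), leaving prefactor 1/4.
Adjacent-term ratio: r(k) = 1 * (k-9) (k+1/2) / [(k+4) (k+1)] ; factor over Q: parameters, x = 1, and C = 1/4.


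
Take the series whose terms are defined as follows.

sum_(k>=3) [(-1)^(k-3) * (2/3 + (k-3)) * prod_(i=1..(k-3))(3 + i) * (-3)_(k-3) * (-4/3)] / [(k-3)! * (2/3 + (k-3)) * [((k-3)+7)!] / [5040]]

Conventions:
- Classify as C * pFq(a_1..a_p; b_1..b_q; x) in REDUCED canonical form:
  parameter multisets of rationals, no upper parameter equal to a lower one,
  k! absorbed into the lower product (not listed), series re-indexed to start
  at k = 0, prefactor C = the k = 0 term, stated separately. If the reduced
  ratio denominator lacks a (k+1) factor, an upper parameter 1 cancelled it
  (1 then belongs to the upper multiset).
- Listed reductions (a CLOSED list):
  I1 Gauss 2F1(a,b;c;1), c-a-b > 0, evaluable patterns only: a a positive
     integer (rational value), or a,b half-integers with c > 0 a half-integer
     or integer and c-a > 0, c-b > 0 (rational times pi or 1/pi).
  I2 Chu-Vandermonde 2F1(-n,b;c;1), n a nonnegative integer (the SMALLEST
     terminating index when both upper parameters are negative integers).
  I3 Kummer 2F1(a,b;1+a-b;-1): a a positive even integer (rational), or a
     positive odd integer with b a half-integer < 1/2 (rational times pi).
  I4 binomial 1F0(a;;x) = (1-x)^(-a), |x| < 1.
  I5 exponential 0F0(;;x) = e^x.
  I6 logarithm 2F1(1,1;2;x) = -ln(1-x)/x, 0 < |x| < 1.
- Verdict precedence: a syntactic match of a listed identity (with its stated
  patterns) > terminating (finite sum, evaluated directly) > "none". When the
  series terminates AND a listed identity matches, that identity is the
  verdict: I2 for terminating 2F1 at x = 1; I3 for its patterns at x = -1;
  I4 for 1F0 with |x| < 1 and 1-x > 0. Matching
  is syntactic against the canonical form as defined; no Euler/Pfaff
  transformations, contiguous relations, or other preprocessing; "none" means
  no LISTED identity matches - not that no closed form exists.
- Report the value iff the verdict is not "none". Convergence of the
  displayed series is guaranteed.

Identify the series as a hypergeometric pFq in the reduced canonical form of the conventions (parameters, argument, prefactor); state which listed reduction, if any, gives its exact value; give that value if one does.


Prefactor -4/3, argument -1: 2F1 with upper {-3, 4} over lower {8}. Verdict: the Kummer evaluation I3 fires (x = -1; c = 8 equals 1+a-b for upper {-3, 4}: listed pattern). Sum: -14/3.

Structural cue: with t_0 = -4/3, striking the common factor k + 2/3 reduces the term (C = -4/3, x = -1).
Term ratio: r(k) = (-1) * (k-3) (k+4) / [(k+8) (k+1)] - rational in k. x = (-1); t_0 = -4/3; negate the roots.


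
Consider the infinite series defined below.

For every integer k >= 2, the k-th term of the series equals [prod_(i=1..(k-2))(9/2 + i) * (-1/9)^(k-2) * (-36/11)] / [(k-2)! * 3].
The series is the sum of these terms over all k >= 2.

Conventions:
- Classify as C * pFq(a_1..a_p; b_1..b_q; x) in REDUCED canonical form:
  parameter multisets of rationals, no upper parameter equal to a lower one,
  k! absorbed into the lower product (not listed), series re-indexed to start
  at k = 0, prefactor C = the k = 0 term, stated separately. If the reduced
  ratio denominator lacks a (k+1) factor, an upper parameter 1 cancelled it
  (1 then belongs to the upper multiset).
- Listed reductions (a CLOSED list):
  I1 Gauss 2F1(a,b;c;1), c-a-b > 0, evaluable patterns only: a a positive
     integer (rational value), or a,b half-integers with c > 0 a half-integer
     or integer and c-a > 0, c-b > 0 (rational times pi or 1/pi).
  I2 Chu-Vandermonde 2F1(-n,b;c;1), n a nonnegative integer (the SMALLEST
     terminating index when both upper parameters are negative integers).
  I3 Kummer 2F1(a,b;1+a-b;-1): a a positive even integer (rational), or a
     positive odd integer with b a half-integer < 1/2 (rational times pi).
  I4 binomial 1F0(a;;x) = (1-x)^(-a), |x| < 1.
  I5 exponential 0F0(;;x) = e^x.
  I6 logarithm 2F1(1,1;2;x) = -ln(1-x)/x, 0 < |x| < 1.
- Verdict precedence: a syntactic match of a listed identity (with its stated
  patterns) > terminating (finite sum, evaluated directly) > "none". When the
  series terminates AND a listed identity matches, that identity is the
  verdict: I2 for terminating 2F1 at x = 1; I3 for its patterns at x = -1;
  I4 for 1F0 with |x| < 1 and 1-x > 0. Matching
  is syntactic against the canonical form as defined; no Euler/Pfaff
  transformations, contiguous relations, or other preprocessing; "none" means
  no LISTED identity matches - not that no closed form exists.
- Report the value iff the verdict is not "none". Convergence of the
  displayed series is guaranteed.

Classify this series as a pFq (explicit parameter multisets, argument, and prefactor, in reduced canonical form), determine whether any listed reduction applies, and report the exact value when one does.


The series (x = -1/9) is 1F0: upper {11/2}, lower {-}, prefactor -12/11. Verdict at x = -1/9: binomial (I4) matches (the 1F0 binomial series: exponent -11/2, x = -1/9). Hence: (-12/11) * (10/9)^(-11/2).

Key observation: t_0 = -12/11 here, and the running product (C = -12/11) telescopes to a rising factorial.
Consecutive-term ratio: r(k) = (-1/9) * (k+11/2) / [(k+1)] - rational; roots negated = parameters, x = (-1/9), C = -12/11.


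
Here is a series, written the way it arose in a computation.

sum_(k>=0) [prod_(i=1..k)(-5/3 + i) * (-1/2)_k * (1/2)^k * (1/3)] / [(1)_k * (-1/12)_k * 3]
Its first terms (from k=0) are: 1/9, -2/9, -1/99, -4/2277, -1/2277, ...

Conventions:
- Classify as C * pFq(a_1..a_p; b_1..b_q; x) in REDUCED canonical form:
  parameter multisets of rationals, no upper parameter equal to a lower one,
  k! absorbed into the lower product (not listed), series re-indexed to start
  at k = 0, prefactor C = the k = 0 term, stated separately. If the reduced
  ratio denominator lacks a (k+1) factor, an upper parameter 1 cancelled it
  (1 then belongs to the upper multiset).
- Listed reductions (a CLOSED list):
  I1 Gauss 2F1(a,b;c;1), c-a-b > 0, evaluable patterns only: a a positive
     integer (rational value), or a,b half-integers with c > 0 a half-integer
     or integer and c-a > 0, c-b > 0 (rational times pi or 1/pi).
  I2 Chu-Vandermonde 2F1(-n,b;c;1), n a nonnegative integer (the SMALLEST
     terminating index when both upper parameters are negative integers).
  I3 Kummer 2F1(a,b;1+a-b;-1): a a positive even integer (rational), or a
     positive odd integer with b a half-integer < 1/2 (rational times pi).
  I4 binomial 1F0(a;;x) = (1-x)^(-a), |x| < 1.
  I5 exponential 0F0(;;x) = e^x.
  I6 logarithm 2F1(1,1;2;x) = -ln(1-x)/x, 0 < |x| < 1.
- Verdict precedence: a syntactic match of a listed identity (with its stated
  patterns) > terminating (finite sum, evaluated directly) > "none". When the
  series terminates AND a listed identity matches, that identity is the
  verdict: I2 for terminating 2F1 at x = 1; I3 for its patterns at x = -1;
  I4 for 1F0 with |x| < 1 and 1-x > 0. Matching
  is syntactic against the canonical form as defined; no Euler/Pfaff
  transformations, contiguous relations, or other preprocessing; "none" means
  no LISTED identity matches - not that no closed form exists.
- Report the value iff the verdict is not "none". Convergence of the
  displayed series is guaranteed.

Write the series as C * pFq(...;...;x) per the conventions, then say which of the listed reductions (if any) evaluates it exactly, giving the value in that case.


At argument 1/2: a 2F1 with upper {-2/3, -1/2}, lower {-1/12}, scaled by C = 1/9. Verdict: none here - no I1-I6 shape fits x = 1/2 with lower {-1/12}.

Structural cue: with t_0 = 1/9, the running product (prefactor 1/9) telescopes to a rising factorial.
Adjacent-term ratio: r(k) = (1/2) * (k-2/3) (k-1/2) / [(k-1/12) (k+1)] - rational in k. x = (1/2); t_0 = 1/9; negate the roots.


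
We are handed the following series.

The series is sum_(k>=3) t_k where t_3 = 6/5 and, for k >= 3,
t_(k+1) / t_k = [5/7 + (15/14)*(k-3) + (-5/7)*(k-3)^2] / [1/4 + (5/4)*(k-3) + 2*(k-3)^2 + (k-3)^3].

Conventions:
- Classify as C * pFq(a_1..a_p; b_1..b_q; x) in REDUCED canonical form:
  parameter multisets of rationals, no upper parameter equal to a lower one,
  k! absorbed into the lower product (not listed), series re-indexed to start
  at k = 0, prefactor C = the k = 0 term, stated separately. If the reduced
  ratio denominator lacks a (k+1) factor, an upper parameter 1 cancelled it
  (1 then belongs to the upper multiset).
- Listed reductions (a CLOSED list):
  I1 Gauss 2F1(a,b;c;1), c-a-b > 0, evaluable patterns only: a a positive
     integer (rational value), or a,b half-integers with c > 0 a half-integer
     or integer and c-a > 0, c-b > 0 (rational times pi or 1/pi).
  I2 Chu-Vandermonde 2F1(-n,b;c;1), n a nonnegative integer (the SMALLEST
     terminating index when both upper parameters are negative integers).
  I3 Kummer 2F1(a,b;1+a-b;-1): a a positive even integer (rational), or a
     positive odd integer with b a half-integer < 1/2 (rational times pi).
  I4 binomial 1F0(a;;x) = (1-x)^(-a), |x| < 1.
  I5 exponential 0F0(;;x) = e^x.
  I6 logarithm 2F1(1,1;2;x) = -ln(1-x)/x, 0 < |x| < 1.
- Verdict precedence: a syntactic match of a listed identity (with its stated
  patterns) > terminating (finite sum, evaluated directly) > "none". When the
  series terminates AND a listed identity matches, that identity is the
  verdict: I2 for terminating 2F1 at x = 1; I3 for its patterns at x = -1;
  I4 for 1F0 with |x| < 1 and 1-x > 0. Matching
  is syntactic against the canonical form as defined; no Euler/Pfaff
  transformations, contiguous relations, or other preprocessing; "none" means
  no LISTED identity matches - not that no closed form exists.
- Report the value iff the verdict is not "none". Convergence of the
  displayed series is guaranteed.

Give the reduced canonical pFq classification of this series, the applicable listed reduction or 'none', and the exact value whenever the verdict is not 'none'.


With C = 6/5: the canonical form is 1F1(-2; 1/2; -5/7). Verdict: terminating. With -2 upstairs the series is a 3-term polynomial sum; evaluated term by term. Its exact value is 1334/245.

The tell: t_0 being 6/5, the ratio is unreduced: k + 1/2 divides both sides (C = 6/5, x = -5/7).
Step ratio: r(k) = (-5/7) * (k-2) / [(k+1/2) (k+1)] - rational in k. x = (-5/7); t_0 = 6/5; negate the roots.


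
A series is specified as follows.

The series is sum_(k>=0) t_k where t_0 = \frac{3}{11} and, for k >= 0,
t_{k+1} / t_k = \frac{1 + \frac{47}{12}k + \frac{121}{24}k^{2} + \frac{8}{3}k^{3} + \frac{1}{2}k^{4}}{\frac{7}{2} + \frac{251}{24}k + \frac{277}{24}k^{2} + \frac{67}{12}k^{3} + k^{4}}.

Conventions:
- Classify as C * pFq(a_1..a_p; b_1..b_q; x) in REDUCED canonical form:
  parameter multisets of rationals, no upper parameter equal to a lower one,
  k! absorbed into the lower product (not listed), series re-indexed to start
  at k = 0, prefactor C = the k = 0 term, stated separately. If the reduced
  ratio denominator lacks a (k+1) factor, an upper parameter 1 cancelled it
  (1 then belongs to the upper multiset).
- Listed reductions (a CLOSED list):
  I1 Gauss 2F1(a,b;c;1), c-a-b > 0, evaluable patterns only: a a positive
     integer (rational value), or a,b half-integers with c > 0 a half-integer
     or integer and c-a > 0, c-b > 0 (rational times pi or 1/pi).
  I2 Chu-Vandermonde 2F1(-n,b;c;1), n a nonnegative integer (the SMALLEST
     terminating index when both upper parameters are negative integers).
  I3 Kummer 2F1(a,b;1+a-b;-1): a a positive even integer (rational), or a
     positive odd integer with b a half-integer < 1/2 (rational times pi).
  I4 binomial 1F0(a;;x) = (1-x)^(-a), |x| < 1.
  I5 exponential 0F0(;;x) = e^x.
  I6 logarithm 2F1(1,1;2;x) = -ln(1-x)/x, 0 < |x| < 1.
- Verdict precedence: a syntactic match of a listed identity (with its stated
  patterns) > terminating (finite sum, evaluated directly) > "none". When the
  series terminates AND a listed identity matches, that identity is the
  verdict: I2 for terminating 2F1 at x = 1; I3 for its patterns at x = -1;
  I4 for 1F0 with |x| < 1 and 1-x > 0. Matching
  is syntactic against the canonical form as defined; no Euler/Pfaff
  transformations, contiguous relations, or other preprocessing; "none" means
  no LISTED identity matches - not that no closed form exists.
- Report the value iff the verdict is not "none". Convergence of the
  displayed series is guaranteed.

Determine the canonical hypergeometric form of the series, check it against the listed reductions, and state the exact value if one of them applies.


Prefactor \frac{3}{11}, argument \frac{1}{2}: 2F1 with upper {\frac{1}{2}, 2} over lower {\frac{7}{4}}. Verdict: no listed reduction: x = \frac{1}{2} and upper {\frac{1}{2}, 2} fail every I1-I6 pattern.

Key observation: x = \frac{1}{2} and the ratio is unreduced: k + 3/2 divides both sides (C = 3/11).
Step ratio: r(k) = \frac{1}{2} * (k+\frac{1}{2}) (k+2) / [(k+\frac{7}{4}) (k+1)] - rational in k, leading ratio \frac{1}{2}; with t_0 = \frac{3}{11}, classification follows.


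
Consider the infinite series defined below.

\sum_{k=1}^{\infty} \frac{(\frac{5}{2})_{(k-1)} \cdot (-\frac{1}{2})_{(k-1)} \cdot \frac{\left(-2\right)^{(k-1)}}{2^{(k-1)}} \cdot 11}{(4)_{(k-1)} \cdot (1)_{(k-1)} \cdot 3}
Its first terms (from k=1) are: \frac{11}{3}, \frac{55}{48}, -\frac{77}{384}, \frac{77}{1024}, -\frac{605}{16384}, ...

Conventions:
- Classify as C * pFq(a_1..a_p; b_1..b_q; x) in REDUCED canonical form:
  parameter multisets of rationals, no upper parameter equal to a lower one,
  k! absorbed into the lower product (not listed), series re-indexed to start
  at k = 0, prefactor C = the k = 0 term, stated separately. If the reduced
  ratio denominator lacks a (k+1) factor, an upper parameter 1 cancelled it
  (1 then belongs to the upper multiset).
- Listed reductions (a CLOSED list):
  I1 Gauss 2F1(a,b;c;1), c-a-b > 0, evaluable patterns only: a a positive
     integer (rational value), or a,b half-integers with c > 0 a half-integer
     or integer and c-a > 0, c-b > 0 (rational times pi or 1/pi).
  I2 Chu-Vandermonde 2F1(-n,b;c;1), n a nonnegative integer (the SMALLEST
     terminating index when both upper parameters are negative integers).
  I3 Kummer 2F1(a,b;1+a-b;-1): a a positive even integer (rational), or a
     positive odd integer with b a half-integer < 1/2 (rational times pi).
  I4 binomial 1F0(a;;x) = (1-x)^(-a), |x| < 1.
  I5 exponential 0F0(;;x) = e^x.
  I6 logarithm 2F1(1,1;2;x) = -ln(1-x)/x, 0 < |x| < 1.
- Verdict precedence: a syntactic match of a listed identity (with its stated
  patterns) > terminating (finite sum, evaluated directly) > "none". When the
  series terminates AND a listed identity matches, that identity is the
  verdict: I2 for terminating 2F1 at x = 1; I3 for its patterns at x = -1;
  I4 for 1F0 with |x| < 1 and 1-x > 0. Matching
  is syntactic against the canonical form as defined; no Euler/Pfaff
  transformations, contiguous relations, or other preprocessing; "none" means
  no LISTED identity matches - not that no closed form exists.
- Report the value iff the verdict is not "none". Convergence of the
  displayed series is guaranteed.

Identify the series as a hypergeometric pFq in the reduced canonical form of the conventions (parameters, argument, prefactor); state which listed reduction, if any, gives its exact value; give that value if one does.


This is \frac{11}{3} * 2F1(-\frac{1}{2}, \frac{5}{2}; 4; -1) in reduced canonical form. Verdict: none here - no I1-I6 shape fits x = -1 with lower {4}.

First insight: t_0 = \frac{11}{3} here, and the two k-th powers (C = 11/3, x = -1) combine into one argument.
Term ratio: r(k) = -1 * (k-\frac{1}{2}) (k+\frac{5}{2}) / [(k+4) (k+1)] - rational in k, leading ratio -1; with t_0 = \frac{11}{3}, classification follows.


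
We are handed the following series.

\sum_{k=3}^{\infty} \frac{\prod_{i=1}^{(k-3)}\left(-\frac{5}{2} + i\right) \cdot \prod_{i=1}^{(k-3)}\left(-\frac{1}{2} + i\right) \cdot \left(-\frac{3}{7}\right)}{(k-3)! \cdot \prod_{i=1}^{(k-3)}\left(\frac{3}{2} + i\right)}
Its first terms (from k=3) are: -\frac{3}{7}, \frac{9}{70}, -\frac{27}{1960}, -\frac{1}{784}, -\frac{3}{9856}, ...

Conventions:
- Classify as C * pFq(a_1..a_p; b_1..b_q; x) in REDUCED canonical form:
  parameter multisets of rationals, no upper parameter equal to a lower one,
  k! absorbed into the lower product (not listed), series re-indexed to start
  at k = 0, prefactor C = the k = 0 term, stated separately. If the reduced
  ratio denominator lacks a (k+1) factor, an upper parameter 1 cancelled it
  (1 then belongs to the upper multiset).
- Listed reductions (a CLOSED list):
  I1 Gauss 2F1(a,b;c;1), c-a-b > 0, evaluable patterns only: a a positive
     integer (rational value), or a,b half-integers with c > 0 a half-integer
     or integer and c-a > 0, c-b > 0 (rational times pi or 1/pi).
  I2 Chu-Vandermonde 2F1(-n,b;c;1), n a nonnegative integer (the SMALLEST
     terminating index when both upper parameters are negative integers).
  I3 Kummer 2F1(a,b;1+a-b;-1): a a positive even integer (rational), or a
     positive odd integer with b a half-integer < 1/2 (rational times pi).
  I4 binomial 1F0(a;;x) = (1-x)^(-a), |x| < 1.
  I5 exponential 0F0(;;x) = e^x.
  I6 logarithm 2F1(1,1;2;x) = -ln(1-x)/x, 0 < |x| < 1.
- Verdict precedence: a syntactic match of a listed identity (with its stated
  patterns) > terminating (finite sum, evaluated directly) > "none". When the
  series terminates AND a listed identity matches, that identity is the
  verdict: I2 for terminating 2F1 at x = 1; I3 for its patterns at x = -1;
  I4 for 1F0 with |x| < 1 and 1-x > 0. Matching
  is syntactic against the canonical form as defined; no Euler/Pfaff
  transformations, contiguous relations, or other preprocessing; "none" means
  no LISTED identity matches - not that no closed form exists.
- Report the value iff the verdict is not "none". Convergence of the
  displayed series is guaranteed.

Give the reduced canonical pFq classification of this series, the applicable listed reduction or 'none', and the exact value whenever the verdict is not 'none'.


x = 1 here; the reduced form reads 2F1, upper {-\frac{3}{2}, \frac{1}{2}}, lower {\frac{5}{2}}, C = -\frac{3}{7}. Verdict: Gauss's theorem I1 (half-integer case) applies (x = 1; upper {-\frac{3}{2}, \frac{1}{2}} half-integers, c = \frac{5}{2} in the evaluable pattern). Exact value: \left(-\frac{45}{448}\right) \cdot \pi.

Key observation: x = 1 and the running product (C = -3/7, x = 1) telescopes to a rising factorial.
Term ratio: r(k) = 1 * (k-\frac{3}{2}) (k+\frac{1}{2}) / [(k+\frac{5}{2}) (k+1)] ; factor over Q: parameters, x = 1, and C = -\frac{3}{7}.


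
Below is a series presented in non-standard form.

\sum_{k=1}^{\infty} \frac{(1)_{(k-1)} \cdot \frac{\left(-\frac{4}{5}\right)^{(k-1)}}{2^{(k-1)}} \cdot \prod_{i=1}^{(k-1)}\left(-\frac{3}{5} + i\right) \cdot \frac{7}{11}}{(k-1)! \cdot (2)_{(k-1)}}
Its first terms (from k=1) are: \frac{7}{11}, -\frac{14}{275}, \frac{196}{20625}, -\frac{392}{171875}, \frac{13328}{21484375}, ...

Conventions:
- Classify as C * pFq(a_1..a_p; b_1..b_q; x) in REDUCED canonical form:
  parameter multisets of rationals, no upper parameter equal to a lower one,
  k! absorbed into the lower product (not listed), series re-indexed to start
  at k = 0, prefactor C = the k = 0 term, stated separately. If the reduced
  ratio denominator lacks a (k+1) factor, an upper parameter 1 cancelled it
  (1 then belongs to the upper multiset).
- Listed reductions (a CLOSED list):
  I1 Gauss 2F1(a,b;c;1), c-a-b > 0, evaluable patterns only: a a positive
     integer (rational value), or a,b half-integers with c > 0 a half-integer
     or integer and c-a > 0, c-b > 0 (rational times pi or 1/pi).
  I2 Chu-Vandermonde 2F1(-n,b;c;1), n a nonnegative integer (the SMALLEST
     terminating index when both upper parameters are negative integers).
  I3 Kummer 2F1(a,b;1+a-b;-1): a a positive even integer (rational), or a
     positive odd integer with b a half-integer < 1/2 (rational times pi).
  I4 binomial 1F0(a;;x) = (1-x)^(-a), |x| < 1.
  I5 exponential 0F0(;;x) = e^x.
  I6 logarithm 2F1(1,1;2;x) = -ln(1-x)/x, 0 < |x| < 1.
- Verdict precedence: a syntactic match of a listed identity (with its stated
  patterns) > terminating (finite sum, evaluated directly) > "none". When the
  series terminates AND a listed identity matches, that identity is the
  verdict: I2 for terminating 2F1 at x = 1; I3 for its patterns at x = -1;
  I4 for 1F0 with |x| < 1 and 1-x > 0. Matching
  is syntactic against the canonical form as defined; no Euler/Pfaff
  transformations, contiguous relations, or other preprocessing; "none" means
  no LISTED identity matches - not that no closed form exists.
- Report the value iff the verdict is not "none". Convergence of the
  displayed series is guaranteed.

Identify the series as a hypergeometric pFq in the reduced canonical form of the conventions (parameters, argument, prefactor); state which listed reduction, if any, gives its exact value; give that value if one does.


At argument -\frac{2}{5}: a 2F1 with upper {\frac{2}{5}, 1}, lower {2}, scaled by C = \frac{7}{11}. Verdict: none here - no I1-I6 shape fits x = -\frac{2}{5} with lower {2}.

Key step: t_0 = \frac{7}{11} here, and the running product (C = 7/11) telescopes to a rising factorial.
Step ratio: r(k) = -\frac{2}{5} * (k+\frac{2}{5}) (k+1) / [(k+2) (k+1)] - rational in k. x = -\frac{2}{5}; t_0 = \frac{7}{11}; negate the roots.
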